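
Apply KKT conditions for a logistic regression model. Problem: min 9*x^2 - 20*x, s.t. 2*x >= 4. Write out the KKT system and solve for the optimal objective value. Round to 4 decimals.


Step 1: Try lambda = 0 (constraint inactive).
x_unc = 20/(2*9) = 1.1111
Check: 2*1.1111 = 2.2222 < 4 -- violated!
Step 2: Constraint must be active: 2*x = 4
x* = 4/2 = 2.0
lambda = (2*9*2.0 - 20)/2 = 8.0
Step 3: Compute optimal value.
f(x*) = 9*2.0^2 - 20*2.0 = -4.0


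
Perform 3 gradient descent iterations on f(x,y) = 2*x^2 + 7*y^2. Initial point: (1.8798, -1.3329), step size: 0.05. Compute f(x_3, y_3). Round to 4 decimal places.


Gradient descent on f(x,y) = 2*x^2 + 7*y^2.
Starting point: (1.8798, -1.3329), alpha = 0.05
Step 1: grad_x = 2*2*1.8798 = 7.5192, grad_y = 2*7*-1.3329 = -18.6606
  x_1 = 1.8798 - 0.05*7.5192 = 1.5038
  y_1 = -1.3329 - 0.05*-18.6606 = -0.3999
Step 2: grad_x = 2*2*1.5038 = 6.0154, grad_y = 2*7*-0.3999 = -5.5982
  x_2 = 1.5038 - 0.05*6.0154 = 1.2031
  y_2 = -0.3999 - 0.05*-5.5982 = -0.12
Step 3: grad_x = 2*2*1.2031 = 4.8123, grad_y = 2*7*-0.12 = -1.6795
  x_3 = 1.2031 - 0.05*4.8123 = 0.9625
  y_3 = -0.12 - 0.05*-1.6795 = -0.036
f(0.9625, -0.036) = 2*0.9625^2 + 7*(-0.036)^2 = 1.8617


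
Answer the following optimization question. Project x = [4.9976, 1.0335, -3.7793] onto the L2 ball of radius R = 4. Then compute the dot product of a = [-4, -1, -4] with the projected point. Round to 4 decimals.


Step 1: Compute ||x|| (intermediates to 6 decimals).
||x|| = sqrt(4.9976^2 + 1.0335^2 + (-3.7793)^2) = 6.350373
Step 2: Project.
Since ||x|| > R, scale = R/||x|| = 4/6.350373 = 0.629884, proj(x) = scale * x
proj(x) = [3.147908, 0.650985, -2.380521]
Step 3: Dot product.
a^T * proj(x) = -4*3.147908 - 1*0.650985 - 4*(-2.380521) = -3.7205


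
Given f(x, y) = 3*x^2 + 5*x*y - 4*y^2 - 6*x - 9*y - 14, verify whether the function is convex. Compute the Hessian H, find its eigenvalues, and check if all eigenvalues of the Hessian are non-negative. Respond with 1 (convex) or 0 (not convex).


The Hessian of f(x,y) = 3*x^2 + 5*x*y - 4*y^2 - 6*x - 9*y - 14 is:
H = [[6, 5], [5, -8]]
Trace = 6 - 8 = -2
Determinant = 6*-8 - (5)^2 = -73
Discriminant = (-2)^2 - 4*-73 = 296.0
Eigenvalues: lambda_1 = -9.6023, lambda_2 = 7.6023
The function is not convex.

0


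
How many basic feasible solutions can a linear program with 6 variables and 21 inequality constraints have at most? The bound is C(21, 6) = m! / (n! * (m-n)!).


Each vertex corresponds to some choice of n active constraints out of m, so the number of vertices is at most C(m, n) = m! / (n!(m-n)!).
m = 21, n = 6
Numerator: 21 * 20 * 19 * 18 * 17 * 16
Denominator: 6! = 720
C(21, 6) = 54264


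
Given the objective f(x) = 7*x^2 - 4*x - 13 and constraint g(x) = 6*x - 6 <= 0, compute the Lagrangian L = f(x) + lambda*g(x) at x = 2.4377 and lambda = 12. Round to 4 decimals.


Step 1: Evaluate f(x).
f(2.4377) = 7*2.4377^2 - 4*2.4377 - 13 = 18.8459
Step 2: Evaluate g(x).
g(2.4377) = 6*2.4377 - 6 = 8.6262
Step 3: Compute Lagrangian.
L = 18.8459 + 12*8.6262 = 122.3603


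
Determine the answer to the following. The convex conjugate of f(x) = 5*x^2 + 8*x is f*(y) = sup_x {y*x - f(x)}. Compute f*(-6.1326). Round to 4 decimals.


f*(y) = sup_x {y*x - a*x^2 - b*x} = sup_x {(y-b)*x - a*x^2}
FOC: (y - b) - 2a*x = 0 => x* = (y - b)/(2a)
x* = (-6.1326 - 8)/(2*5) = -1.4133
f*(-6.1326) = (y-b)^2/(4a) = (-6.1326 - 8)^2/(4*5)
= 199.7304/20 = 9.9865


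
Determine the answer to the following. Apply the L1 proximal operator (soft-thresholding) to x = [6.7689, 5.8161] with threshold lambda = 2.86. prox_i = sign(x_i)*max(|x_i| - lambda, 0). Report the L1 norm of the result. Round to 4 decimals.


Soft-thresholding with lambda = 2.86:
prox(6.7689) = sign(6.7689)*max(|6.7689| - 2.86, 0) = 3.9089
prox(5.8161) = sign(5.8161)*max(|5.8161| - 2.86, 0) = 2.9561
prox(x) = [3.9089, 2.9561]
||prox(x)||_1 = 3.9089 + 2.9561 = 6.865


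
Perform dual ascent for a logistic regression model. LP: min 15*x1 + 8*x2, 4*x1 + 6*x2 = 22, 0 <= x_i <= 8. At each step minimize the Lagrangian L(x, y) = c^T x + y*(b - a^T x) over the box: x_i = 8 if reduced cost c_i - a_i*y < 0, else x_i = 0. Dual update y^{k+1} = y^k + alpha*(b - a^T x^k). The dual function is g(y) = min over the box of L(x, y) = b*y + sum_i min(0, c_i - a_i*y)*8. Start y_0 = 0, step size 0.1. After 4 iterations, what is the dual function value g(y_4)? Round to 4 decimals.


Dual ascent for LP: min 15*x1 + 8*x2, 4*x1 + 6*x2 = 22, 0 <= x_i <= 8
Step 1: y^k = 0.0, reduced costs: (15.0, 8.0)
  x^k = (0.0, 0.0), subgradient = b - a^T x = 22.0
  y^{k+1} = 0.0 + 0.1*22.0 = 2.2
Step 2: y^k = 2.2, reduced costs: (6.2, -5.2)
  x^k = (0.0, 8.0), subgradient = b - a^T x = -26.0
  y^{k+1} = 2.2 + 0.1*-26.0 = -0.4
Step 3: y^k = -0.4, reduced costs: (16.6, 10.4)
  x^k = (0.0, 0.0), subgradient = b - a^T x = 22.0
  y^{k+1} = -0.4 + 0.1*22.0 = 1.8
Step 4: y^k = 1.8, reduced costs: (7.8, -2.8)
  x^k = (0.0, 8.0), subgradient = b - a^T x = -26.0
  y^{k+1} = 1.8 + 0.1*-26.0 = -0.8
Dual objective at y_4 = -0.8: reduced costs (18.2, 12.8), box minimizer x = (0.0, 0.0)
g(y_4) = b*y + (c1 - a1*y)*x1 + (c2 - a2*y)*x2 = 22*(-0.8) + 18.2*0.0 + 12.8*0.0 = -17.6 + 0.0 + 0.0 = -17.6


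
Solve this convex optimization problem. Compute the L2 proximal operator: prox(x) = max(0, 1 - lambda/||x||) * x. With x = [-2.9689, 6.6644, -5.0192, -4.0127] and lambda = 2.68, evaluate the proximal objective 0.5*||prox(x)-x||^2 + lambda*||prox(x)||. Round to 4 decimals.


Step 1: Compute ||x||.
||x|| = 9.7223
Step 2: Compute scaling factor.
scale = max(0, 1 - 2.68/9.7223) = 0.7243
Step 3: prox(x) = [-2.1505, 4.8273, -3.6356, -2.9066]
||prox(x)|| = 7.0423
Step 4: Proximal objective.
0.5*||prox-x||^2 = 3.5912
lambda*||prox|| = 18.8734
Total = 22.4645


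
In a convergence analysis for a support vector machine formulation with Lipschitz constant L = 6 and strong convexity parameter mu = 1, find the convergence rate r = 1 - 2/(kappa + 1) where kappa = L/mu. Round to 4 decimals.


Step 1: Compute the condition number.
kappa = L/mu = 6/1 = 6.0
Step 2: Compute the convergence rate.
r = 1 - 2/(kappa + 1) = 1 - 2*mu/(L + mu) = (L - mu)/(L + mu) = 5/7 = 0.7143


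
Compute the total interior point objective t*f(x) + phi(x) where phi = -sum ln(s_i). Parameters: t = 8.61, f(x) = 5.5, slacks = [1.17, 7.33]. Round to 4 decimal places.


Step 1: Compute log-barrier.
ln values: [0.157, 1.992]
phi = -(0.157 + 1.992) = -2.149
Step 2: Compute augmented objective.
t*f(x) = 8.61*5.5 = 47.355
Total = 47.355 - 2.149 = 45.206


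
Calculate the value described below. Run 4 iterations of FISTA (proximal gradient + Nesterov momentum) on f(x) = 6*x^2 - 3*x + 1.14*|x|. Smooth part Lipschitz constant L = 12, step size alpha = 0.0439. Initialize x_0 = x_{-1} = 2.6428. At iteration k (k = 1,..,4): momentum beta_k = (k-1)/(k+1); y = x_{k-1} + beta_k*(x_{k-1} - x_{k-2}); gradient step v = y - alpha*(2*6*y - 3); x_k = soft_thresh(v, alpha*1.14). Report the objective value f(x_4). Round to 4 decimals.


FISTA on f(x) = 6*x^2 - 3*x + 1.14*|x|
L = 12, alpha = 0.0439
Iteration 1: beta = 0.0, y = 2.6428 + 0.0*(2.6428 - 2.6428) = 2.6428
  grad(y) = 28.7136, v = y - alpha*grad = 1.3823
  prox(v) = soft_thresh(1.3823, 0.05) = 1.3322
Iteration 2: beta = 0.3333, y = 1.3322 + 0.3333*(1.3322 - 2.6428) = 0.8954
  grad(y) = 7.7444, v = y - alpha*grad = 0.5554
  prox(v) = soft_thresh(0.5554, 0.05) = 0.5053
Iteration 3: beta = 0.5, y = 0.5053 + 0.5*(0.5053 - 1.3322) = 0.0919
  grad(y) = -1.8972, v = y - alpha*grad = 0.1752
  prox(v) = soft_thresh(0.1752, 0.05) = 0.1251
Iteration 4: beta = 0.6, y = 0.1251 + 0.6*(0.1251 - 0.5053) = -0.103
  grad(y) = -4.2358, v = y - alpha*grad = 0.083
  prox(v) = soft_thresh(0.083, 0.05) = 0.0329
f(x_4) = 6*0.0329^2 - 3*0.0329 + 1.14*|0.0329| = -0.0547


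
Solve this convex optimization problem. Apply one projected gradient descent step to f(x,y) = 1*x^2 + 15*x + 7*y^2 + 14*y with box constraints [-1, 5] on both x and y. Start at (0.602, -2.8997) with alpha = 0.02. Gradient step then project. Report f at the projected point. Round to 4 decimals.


Step 1: Compute gradient at (0.602, -2.8997).
grad_x = 2*1*0.602 + 15 = 16.204
grad_y = 2*7*-2.8997 + 14 = -26.5958
Step 2: Gradient step.
x_raw = 0.602 - 0.02*16.204 = 0.2779
y_raw = -2.8997 - 0.02*-26.5958 = -2.3678
Step 3: Project onto [-1, 5].
x_proj = clip(0.2779) = 0.2779
y_proj = clip(-2.3678) = -1.0
Step 4: Evaluate f.
f(0.2779, -1.0) = -2.754


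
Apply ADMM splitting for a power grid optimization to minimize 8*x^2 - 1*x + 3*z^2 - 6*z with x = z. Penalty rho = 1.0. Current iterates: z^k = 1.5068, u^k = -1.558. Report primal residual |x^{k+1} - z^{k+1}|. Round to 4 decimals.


ADMM iteration with rho = 1.0, z^k = 1.5068, u^k = -1.558
Step 1: x-update.
Minimize 8*x^2 - 1*x + (1.0/2)*(x - 1.5068 - 1.558)^2
FOC: (2*8 + 1.0)*x = 1 + 1.0*(1.5068 + 1.558)
x^{k+1} = 0.2391
Step 2: z-update.
Minimize 3*z^2 - 6*z + (1.0/2)*(0.2391 - z - 1.558)^2
FOC: (2*3 + 1.0)*z = 6 + 1.0*(0.2391 - 1.558)
z^{k+1} = 0.6687
Step 3: u-update.
u^{k+1} = -1.558 + 0.2391 - 0.6687 = -1.9876
Step 4: Primal residual = |0.2391 - 0.6687| = 0.4296


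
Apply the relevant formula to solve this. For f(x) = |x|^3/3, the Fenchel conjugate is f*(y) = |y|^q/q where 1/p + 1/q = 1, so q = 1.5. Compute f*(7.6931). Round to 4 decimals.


The conjugate exponent q satisfies 1/p + 1/q = 1.
p = 3, so q = 3/(3 - 1) = 1.5
|y|^q = 7.6931^1.5 = 21.3379
f*(7.6931) = 21.3379 / 1.5 = 14.2253


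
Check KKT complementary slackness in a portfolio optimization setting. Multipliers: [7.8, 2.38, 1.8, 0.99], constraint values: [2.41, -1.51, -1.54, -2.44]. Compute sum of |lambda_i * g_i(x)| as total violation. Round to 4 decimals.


KKT complementary slackness check:
lambda_1 * g_1 = 7.8 * 2.41 = 18.798
lambda_2 * g_2 = 2.38 * -1.51 = -3.5938
lambda_3 * g_3 = 1.8 * -1.54 = -2.772
lambda_4 * g_4 = 0.99 * -2.44 = -2.4156
Total violation = 18.798 + 3.5938 + 2.772 + 2.4156 = 27.5794


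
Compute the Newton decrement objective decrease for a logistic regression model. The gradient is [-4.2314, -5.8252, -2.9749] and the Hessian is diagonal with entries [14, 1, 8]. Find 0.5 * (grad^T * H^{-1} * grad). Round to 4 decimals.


Step 1: H is diagonal, so H^(-1) * g = [-0.3022, -5.8252, -0.3719].
Step 2: g^T H^(-1) g = sum_i g_i^2 / H_ii
  = (-4.2314)^2/14 + (-5.8252)^2/1 + (-2.9749)^2/8
  = 1.2789 + 33.933 + 1.1063 = 36.3181
Step 3: Objective decrease = 0.5 * g^T H^(-1) g = 18.1591


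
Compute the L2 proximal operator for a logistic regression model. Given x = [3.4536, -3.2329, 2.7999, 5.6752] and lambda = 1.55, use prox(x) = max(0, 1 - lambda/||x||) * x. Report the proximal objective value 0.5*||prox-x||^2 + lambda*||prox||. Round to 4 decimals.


Step 1: Compute ||x||.
||x|| = 7.901
Step 2: Compute scaling factor.
scale = max(0, 1 - 1.55/7.901) = 0.8038
Step 3: prox(x) = [2.7761, -2.5987, 2.2506, 4.5619]
||prox(x)|| = 6.351
Step 4: Proximal objective.
0.5*||prox-x||^2 = 1.2013
lambda*||prox|| = 9.8441
Total = 11.0454


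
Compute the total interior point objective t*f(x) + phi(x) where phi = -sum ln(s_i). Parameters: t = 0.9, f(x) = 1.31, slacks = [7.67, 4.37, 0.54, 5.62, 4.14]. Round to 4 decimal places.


Step 1: Compute log-barrier.
ln values: [2.0373, 1.4748, -0.6162, 1.7263, 1.4207]
phi = -(2.0373 + 1.4748 - 0.6162 + 1.7263 + 1.4207) = -6.0429
Step 2: Compute augmented objective.
t*f(x) = 0.9*1.31 = 1.179
Total = 1.179 - 6.0429 = -4.8639


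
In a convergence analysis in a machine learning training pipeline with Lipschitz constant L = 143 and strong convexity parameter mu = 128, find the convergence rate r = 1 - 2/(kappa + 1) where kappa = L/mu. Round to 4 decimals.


Step 1: Compute the condition number.
kappa = L/mu = 143/128 = 1.1172
Step 2: Compute the convergence rate.
r = 1 - 2/(kappa + 1) = 1 - 2*mu/(L + mu) = (L - mu)/(L + mu) = 15/271 = 0.0554


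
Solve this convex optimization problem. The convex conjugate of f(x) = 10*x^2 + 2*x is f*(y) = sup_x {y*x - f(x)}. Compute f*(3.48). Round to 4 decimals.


f*(y) = sup_x {y*x - a*x^2 - b*x} = sup_x {(y-b)*x - a*x^2}
FOC: (y - b) - 2a*x = 0 => x* = (y - b)/(2a)
x* = (3.48 - 2)/(2*10) = 0.074
f*(3.48) = (y-b)^2/(4a) = (3.48 - 2)^2/(4*10)
= 2.1904/40 = 0.0548


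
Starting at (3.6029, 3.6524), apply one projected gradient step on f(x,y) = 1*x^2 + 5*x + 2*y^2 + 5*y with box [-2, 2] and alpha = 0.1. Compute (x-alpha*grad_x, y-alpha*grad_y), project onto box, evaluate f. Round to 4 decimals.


Step 1: Compute gradient at (3.6029, 3.6524).
grad_x = 2*1*3.6029 + 5 = 12.2058
grad_y = 2*2*3.6524 + 5 = 19.6096
Step 2: Gradient step.
x_raw = 3.6029 - 0.1*12.2058 = 2.3823
y_raw = 3.6524 - 0.1*19.6096 = 1.6914
Step 3: Project onto [-2, 2].
x_proj = clip(2.3823) = 2.0
y_proj = clip(1.6914) = 1.6914
Step 4: Evaluate f.
f(2.0, 1.6914) = 28.1791


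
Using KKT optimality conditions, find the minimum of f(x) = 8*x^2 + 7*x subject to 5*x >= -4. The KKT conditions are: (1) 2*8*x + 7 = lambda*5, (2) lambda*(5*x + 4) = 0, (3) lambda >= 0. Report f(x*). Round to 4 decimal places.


Step 1: Try lambda = 0 (constraint inactive).
Stationarity: 2*8*x + 7 = 0
x* = -7/(2*8) = -0.4375
Check constraint: 5*-0.4375 = -2.1875 >= -4 -- satisfied.
Step 2: Compute optimal value.
f(x*) = 8*(-0.4375)^2 + 7*(-0.4375) = -1.5313


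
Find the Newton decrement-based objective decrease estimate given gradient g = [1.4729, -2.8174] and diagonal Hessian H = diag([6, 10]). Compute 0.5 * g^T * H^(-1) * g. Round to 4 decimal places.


Step 1: H is diagonal, so H^(-1) * g = [0.2455, -0.2817].
Step 2: g^T H^(-1) g = sum_i g_i^2 / H_ii
  = (1.4729)^2/6 + (-2.8174)^2/10
  = 0.3616 + 0.7938 = 1.1553
Step 3: Objective decrease = 0.5 * g^T H^(-1) g = 0.5777


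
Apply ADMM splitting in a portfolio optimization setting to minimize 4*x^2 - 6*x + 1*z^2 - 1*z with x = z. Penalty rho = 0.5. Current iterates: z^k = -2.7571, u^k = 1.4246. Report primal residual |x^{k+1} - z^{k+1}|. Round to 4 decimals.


ADMM iteration with rho = 0.5, z^k = -2.7571, u^k = 1.4246
Step 1: x-update.
Minimize 4*x^2 - 6*x + (0.5/2)*(x + 2.7571 + 1.4246)^2
FOC: (2*4 + 0.5)*x = 6 + 0.5*(-2.7571 - 1.4246)
x^{k+1} = 0.4599
Step 2: z-update.
Minimize 1*z^2 - 1*z + (0.5/2)*(0.4599 - z + 1.4246)^2
FOC: (2*1 + 0.5)*z = 1 + 0.5*(0.4599 + 1.4246)
z^{k+1} = 0.7769
Step 3: u-update.
u^{k+1} = 1.4246 + 0.4599 - 0.7769 = 1.1076
Step 4: Primal residual = |0.4599 - 0.7769| = 0.317


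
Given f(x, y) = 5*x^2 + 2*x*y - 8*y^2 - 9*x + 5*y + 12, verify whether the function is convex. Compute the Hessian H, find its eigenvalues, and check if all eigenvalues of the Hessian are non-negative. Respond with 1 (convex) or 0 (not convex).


The Hessian of f(x,y) = 5*x^2 + 2*x*y - 8*y^2 - 9*x + 5*y + 12 is:
H = [[10, 2], [2, -16]]
Trace = 10 - 16 = -6
Determinant = 10*-16 - (2)^2 = -164
Discriminant = (-6)^2 - 4*-164 = 692.0
Eigenvalues: lambda_1 = -16.1529, lambda_2 = 10.1529
The function is not convex.

0


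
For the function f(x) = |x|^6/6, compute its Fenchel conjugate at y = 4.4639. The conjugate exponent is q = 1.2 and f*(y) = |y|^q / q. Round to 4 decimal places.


The conjugate exponent q satisfies 1/p + 1/q = 1.
p = 6, so q = 6/(6 - 1) = 1.2
|y|^q = 4.4639^1.2 = 6.0208
f*(4.4639) = 6.0208 / 1.2 = 5.0174


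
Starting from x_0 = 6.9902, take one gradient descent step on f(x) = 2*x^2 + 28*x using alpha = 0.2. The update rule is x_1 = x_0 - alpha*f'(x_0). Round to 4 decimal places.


We compute the gradient at x_0 and apply the update.
f'(x) = 4*x + 28
f'(6.9902) = 4*6.9902 + 28 = 55.9608
x_1 = 6.9902 - 0.2*55.9608 = -4.202


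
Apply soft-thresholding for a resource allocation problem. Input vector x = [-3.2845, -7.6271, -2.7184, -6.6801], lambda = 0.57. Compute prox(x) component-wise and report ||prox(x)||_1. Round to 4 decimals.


Soft-thresholding with lambda = 0.57:
prox(-3.2845) = sign(-3.2845)*max(|-3.2845| - 0.57, 0) = -2.7145
prox(-7.6271) = sign(-7.6271)*max(|-7.6271| - 0.57, 0) = -7.0571
prox(-2.7184) = sign(-2.7184)*max(|-2.7184| - 0.57, 0) = -2.1484
prox(-6.6801) = sign(-6.6801)*max(|-6.6801| - 0.57, 0) = -6.1101
prox(x) = [-2.7145, -7.0571, -2.1484, -6.1101]
||prox(x)||_1 = 2.7145 + 7.0571 + 2.1484 + 6.1101 = 18.0301


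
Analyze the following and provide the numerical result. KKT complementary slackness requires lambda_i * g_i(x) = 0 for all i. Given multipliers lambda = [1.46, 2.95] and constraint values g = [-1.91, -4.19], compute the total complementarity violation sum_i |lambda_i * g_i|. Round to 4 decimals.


KKT complementary slackness check:
lambda_1 * g_1 = 1.46 * -1.91 = -2.7886
lambda_2 * g_2 = 2.95 * -4.19 = -12.3605
Total violation = 2.7886 + 12.3605 = 15.1491


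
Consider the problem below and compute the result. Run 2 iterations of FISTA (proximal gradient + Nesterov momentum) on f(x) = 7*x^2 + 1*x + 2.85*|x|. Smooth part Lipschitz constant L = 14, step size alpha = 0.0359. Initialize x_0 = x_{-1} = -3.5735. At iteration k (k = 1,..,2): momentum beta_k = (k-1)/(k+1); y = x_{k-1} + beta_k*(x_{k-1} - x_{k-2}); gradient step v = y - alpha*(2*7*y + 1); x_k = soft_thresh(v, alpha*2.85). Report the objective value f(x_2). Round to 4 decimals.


FISTA on f(x) = 7*x^2 + 1*x + 2.85*|x|
L = 14, alpha = 0.0359
Iteration 1: beta = 0.0, y = -3.5735 + 0.0*(-3.5735 + 3.5735) = -3.5735
  grad(y) = -49.029, v = y - alpha*grad = -1.8134
  prox(v) = soft_thresh(-1.8134, 0.1023) = -1.711
Iteration 2: beta = 0.3333, y = -1.711 + 0.3333*(-1.711 + 3.5735) = -1.0902
  grad(y) = -14.2632, v = y - alpha*grad = -0.5782
  prox(v) = soft_thresh(-0.5782, 0.1023) = -0.4759
f(x_2) = 7*(-0.4759)^2 + 1*(-0.4759) + 2.85*|-0.4759| = 2.4655


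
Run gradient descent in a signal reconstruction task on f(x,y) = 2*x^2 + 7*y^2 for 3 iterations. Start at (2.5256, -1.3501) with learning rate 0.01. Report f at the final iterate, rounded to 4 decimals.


Gradient descent on f(x,y) = 2*x^2 + 7*y^2.
Starting point: (2.5256, -1.3501), alpha = 0.01
Step 1: grad_x = 2*2*2.5256 = 10.1024, grad_y = 2*7*-1.3501 = -18.9014
  x_1 = 2.5256 - 0.01*10.1024 = 2.4246
  y_1 = -1.3501 - 0.01*-18.9014 = -1.1611
Step 2: grad_x = 2*2*2.4246 = 9.6983, grad_y = 2*7*-1.1611 = -16.2552
  x_2 = 2.4246 - 0.01*9.6983 = 2.3276
  y_2 = -1.1611 - 0.01*-16.2552 = -0.9985
Step 3: grad_x = 2*2*2.3276 = 9.3104, grad_y = 2*7*-0.9985 = -13.9795
  x_3 = 2.3276 - 0.01*9.3104 = 2.2345
  y_3 = -0.9985 - 0.01*-13.9795 = -0.8587
f(2.2345, -0.8587) = 2*2.2345^2 + 7*(-0.8587)^2 = 15.1479


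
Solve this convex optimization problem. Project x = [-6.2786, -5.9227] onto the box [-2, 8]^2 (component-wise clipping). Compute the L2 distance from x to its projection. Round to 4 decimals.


Project each component onto [-2, 8].
clip(-6.2786) = -2.0, clip(-5.9227) = -2.0
Projection = [-2.0, -2.0]
Squared diffs: [18.3064, 15.3876]
Distance = sqrt(33.694) = 5.8047


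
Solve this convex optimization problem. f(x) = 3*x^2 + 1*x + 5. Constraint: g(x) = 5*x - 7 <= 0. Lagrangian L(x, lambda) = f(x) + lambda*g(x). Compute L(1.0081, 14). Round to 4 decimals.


Step 1: Evaluate f(x).
f(1.0081) = 3*1.0081^2 + 1*1.0081 + 5 = 9.0569
Step 2: Evaluate g(x).
g(1.0081) = 5*1.0081 - 7 = -1.9595
Step 3: Compute Lagrangian.
L = 9.0569 + 14*-1.9595 = -18.3761


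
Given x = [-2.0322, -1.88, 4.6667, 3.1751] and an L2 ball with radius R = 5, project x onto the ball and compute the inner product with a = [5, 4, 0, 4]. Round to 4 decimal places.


Step 1: Compute ||x|| (intermediates to 6 decimals).
||x|| = sqrt((-2.0322)^2 + (-1.88)^2 + 4.6667^2 + 3.1751^2) = 6.286779
Step 2: Project.
Since ||x|| > R, scale = R/||x|| = 5/6.286779 = 0.79532, proj(x) = scale * x
proj(x) = [-1.616249, -1.495202, 3.71152, 2.525221]
Step 3: Dot product.
a^T * proj(x) = 5*(-1.616249) + 4*(-1.495202) + 0*3.71152 + 4*2.525221 = -3.9612


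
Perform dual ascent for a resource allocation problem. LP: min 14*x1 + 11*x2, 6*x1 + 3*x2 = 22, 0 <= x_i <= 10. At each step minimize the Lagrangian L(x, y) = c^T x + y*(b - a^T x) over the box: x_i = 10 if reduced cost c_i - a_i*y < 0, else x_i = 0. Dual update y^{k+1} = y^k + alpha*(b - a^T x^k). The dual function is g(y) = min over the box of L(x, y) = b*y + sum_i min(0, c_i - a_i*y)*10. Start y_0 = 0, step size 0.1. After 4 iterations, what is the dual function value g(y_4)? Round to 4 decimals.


Dual ascent for LP: min 14*x1 + 11*x2, 6*x1 + 3*x2 = 22, 0 <= x_i <= 10
Step 1: y^k = 0.0, reduced costs: (14.0, 11.0)
  x^k = (0.0, 0.0), subgradient = b - a^T x = 22.0
  y^{k+1} = 0.0 + 0.1*22.0 = 2.2
Step 2: y^k = 2.2, reduced costs: (0.8, 4.4)
  x^k = (0.0, 0.0), subgradient = b - a^T x = 22.0
  y^{k+1} = 2.2 + 0.1*22.0 = 4.4
Step 3: y^k = 4.4, reduced costs: (-12.4, -2.2)
  x^k = (10.0, 10.0), subgradient = b - a^T x = -68.0
  y^{k+1} = 4.4 + 0.1*-68.0 = -2.4
Step 4: y^k = -2.4, reduced costs: (28.4, 18.2)
  x^k = (0.0, 0.0), subgradient = b - a^T x = 22.0
  y^{k+1} = -2.4 + 0.1*22.0 = -0.2
Dual objective at y_4 = -0.2: reduced costs (15.2, 11.6), box minimizer x = (0.0, 0.0)
g(y_4) = b*y + (c1 - a1*y)*x1 + (c2 - a2*y)*x2 = 22*(-0.2) + 15.2*0.0 + 11.6*0.0 = -4.4 + 0.0 + 0.0 = -4.4


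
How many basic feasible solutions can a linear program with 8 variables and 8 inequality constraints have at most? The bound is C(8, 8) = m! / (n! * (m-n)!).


Each vertex corresponds to some choice of n active constraints out of m, so the number of vertices is at most C(m, n) = m! / (n!(m-n)!).
m = 8, n = 8
Numerator: 8 * 7 * 6 * 5 * 4 * 3 * 2 * 1
Denominator: 8! = 40320
C(8, 8) = 1


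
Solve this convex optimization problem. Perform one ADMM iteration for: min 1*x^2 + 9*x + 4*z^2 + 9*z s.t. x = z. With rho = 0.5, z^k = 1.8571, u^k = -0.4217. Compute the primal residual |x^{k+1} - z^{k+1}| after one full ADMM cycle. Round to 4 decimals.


ADMM iteration with rho = 0.5, z^k = 1.8571, u^k = -0.4217
Step 1: x-update.
Minimize 1*x^2 + 9*x + (0.5/2)*(x - 1.8571 - 0.4217)^2
FOC: (2*1 + 0.5)*x = -9 + 0.5*(1.8571 + 0.4217)
x^{k+1} = -3.1442
Step 2: z-update.
Minimize 4*z^2 + 9*z + (0.5/2)*(-3.1442 - z - 0.4217)^2
FOC: (2*4 + 0.5)*z = -9 + 0.5*(-3.1442 - 0.4217)
z^{k+1} = -1.2686
Step 3: u-update.
u^{k+1} = -0.4217 - 3.1442 + 1.2686 = -2.2974
Step 4: Primal residual = |-3.1442 + 1.2686| = 1.8757


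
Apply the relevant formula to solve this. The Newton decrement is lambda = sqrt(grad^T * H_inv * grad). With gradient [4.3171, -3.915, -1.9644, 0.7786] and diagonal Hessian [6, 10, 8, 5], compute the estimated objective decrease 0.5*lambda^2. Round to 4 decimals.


Step 1: H is diagonal, so H^(-1) * g = [0.7195, -0.3915, -0.2456, 0.1557].
Step 2: g^T H^(-1) g = sum_i g_i^2 / H_ii
  = (4.3171)^2/6 + (-3.915)^2/10 + (-1.9644)^2/8 + (0.7786)^2/5
  = 3.1062 + 1.5327 + 0.4824 + 0.1212 = 5.2425
Step 3: Objective decrease = 0.5 * g^T H^(-1) g = 2.6213


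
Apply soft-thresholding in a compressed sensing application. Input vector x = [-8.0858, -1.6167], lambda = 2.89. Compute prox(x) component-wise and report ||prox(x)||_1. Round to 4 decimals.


Soft-thresholding with lambda = 2.89:
prox(-8.0858) = sign(-8.0858)*max(|-8.0858| - 2.89, 0) = -5.1958
prox(-1.6167) = sign(-1.6167)*max(|-1.6167| - 2.89, 0) = 0.0
prox(x) = [-5.1958, 0.0]
||prox(x)||_1 = 5.1958 + 0.0 = 5.1958


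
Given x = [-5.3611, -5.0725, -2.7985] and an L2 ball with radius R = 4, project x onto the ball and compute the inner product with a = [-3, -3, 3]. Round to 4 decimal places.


Step 1: Compute ||x|| (intermediates to 6 decimals).
||x|| = sqrt((-5.3611)^2 + (-5.0725)^2 + (-2.7985)^2) = 7.893241
Step 2: Project.
Since ||x|| > R, scale = R/||x|| = 4/7.893241 = 0.506763, proj(x) = scale * x
proj(x) = [-2.716807, -2.570555, -1.418176]
Step 3: Dot product.
a^T * proj(x) = -3*(-2.716807) - 3*(-2.570555) + 3*(-1.418176) = 11.6076


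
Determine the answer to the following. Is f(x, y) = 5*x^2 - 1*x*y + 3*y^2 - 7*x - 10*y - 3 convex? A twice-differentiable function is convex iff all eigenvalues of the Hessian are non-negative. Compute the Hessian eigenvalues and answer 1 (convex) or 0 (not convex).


The Hessian of f(x,y) = 5*x^2 - 1*x*y + 3*y^2 - 7*x - 10*y - 3 is:
H = [[10, -1], [-1, 6]]
Trace = 10 + 6 = 16
Determinant = 10*6 - (-1)^2 = 59
Discriminant = (16)^2 - 4*59 = 20.0
Eigenvalues: lambda_1 = 5.7639, lambda_2 = 10.2361
The function is convex.

1


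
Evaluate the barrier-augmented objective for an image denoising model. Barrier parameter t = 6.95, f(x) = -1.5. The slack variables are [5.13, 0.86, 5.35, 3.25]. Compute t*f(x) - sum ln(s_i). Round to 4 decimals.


Step 1: Compute log-barrier.
ln values: [1.6351, -0.1508, 1.6771, 1.1787]
phi = -(1.6351 - 0.1508 + 1.6771 + 1.1787) = -4.34
Step 2: Compute augmented objective.
t*f(x) = 6.95*-1.5 = -10.425
Total = -10.425 - 4.34 = -14.765


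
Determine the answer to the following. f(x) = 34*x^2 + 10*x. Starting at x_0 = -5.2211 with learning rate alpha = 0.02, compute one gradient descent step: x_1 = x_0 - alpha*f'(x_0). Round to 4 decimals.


We compute the gradient at x_0 and apply the update.
f'(x) = 68*x + 10
f'(-5.2211) = 68*-5.2211 + 10 = -345.0348
x_1 = -5.2211 - 0.02*-345.0348 = 1.6796


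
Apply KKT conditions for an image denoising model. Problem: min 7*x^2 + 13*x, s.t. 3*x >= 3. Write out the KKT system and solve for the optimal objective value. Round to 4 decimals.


Step 1: Try lambda = 0 (constraint inactive).
x_unc = -13/(2*7) = -0.9286
Check: 3*-0.9286 = -2.7858 < 3 -- violated!
Step 2: Constraint must be active: 3*x = 3
x* = 3/3 = 1.0
lambda = (2*7*1.0 + 13)/3 = 9.0
Step 3: Compute optimal value.
f(x*) = 7*1.0^2 + 13*1.0 = 20.0


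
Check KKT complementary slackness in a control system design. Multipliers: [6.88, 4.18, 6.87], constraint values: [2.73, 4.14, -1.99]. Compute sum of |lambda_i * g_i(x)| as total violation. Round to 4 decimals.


KKT complementary slackness check:
lambda_1 * g_1 = 6.88 * 2.73 = 18.7824
lambda_2 * g_2 = 4.18 * 4.14 = 17.3052
lambda_3 * g_3 = 6.87 * -1.99 = -13.6713
Total violation = 18.7824 + 17.3052 + 13.6713 = 49.7589


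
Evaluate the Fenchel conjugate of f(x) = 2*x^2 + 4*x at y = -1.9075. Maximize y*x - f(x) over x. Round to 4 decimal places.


f*(y) = sup_x {y*x - a*x^2 - b*x} = sup_x {(y-b)*x - a*x^2}
FOC: (y - b) - 2a*x = 0 => x* = (y - b)/(2a)
x* = (-1.9075 - 4)/(2*2) = -1.4769
f*(-1.9075) = (y-b)^2/(4a) = (-1.9075 - 4)^2/(4*2)
= 34.8986/8 = 4.3623


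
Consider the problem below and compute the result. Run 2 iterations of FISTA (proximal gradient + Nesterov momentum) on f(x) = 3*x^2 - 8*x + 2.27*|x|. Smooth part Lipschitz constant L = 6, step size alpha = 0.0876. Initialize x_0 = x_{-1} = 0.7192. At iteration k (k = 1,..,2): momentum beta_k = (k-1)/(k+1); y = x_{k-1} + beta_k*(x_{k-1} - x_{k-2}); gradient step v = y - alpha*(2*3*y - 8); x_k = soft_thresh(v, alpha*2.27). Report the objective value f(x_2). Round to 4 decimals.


FISTA on f(x) = 3*x^2 - 8*x + 2.27*|x|
L = 6, alpha = 0.0876
Iteration 1: beta = 0.0, y = 0.7192 + 0.0*(0.7192 - 0.7192) = 0.7192
  grad(y) = -3.6848, v = y - alpha*grad = 1.042
  prox(v) = soft_thresh(1.042, 0.1989) = 0.8431
Iteration 2: beta = 0.3333, y = 0.8431 + 0.3333*(0.8431 - 0.7192) = 0.8844
  grad(y) = -2.6933, v = y - alpha*grad = 1.1204
  prox(v) = soft_thresh(1.1204, 0.1989) = 0.9215
f(x_2) = 3*0.9215^2 - 8*0.9215 + 2.27*|0.9215| = -2.7327


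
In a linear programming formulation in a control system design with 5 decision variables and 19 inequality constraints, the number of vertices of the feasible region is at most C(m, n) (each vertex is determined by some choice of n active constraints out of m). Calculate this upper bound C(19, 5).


Each vertex corresponds to some choice of n active constraints out of m, so the number of vertices is at most C(m, n) = m! / (n!(m-n)!).
m = 19, n = 5
Numerator: 19 * 18 * 17 * 16 * 15
Denominator: 5! = 120
C(19, 5) = 11628


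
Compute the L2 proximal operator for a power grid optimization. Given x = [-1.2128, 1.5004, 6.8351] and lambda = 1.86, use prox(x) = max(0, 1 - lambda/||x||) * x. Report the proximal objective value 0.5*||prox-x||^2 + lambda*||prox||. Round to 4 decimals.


Step 1: Compute ||x||.
||x|| = 7.1022
Step 2: Compute scaling factor.
scale = max(0, 1 - 1.86/7.1022) = 0.7381
Step 3: prox(x) = [-0.8952, 1.1075, 5.045]
||prox(x)|| = 5.2422
Step 4: Proximal objective.
0.5*||prox-x||^2 = 1.7298
lambda*||prox|| = 9.7505
Total = 11.4802


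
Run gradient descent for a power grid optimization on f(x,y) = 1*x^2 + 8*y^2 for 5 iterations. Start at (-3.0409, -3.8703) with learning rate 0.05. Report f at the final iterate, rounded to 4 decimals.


Gradient descent on f(x,y) = 1*x^2 + 8*y^2.
Starting point: (-3.0409, -3.8703), alpha = 0.05
Step 1: grad_x = 2*1*-3.0409 = -6.0818, grad_y = 2*8*-3.8703 = -61.9248
  x_1 = -3.0409 - 0.05*-6.0818 = -2.7368
  y_1 = -3.8703 - 0.05*-61.9248 = -0.7741
Step 2: grad_x = 2*1*-2.7368 = -5.4736, grad_y = 2*8*-0.7741 = -12.385
  x_2 = -2.7368 - 0.05*-5.4736 = -2.4631
  y_2 = -0.7741 - 0.05*-12.385 = -0.1548
Step 3: grad_x = 2*1*-2.4631 = -4.9263, grad_y = 2*8*-0.1548 = -2.477
  x_3 = -2.4631 - 0.05*-4.9263 = -2.2168
  y_3 = -0.1548 - 0.05*-2.477 = -0.031
Step 4: grad_x = 2*1*-2.2168 = -4.4336, grad_y = 2*8*-0.031 = -0.4954
  x_4 = -2.2168 - 0.05*-4.4336 = -1.9951
  y_4 = -0.031 - 0.05*-0.4954 = -0.0062
Step 5: grad_x = 2*1*-1.9951 = -3.9903, grad_y = 2*8*-0.0062 = -0.0991
  x_5 = -1.9951 - 0.05*-3.9903 = -1.7956
  y_5 = -0.0062 - 0.05*-0.0991 = -0.0012
f(-1.7956, -0.0012) = 1*(-1.7956)^2 + 8*(-0.0012)^2 = 3.2243


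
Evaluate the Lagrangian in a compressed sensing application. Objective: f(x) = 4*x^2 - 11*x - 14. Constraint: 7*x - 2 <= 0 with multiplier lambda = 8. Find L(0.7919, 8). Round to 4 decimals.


Step 1: Evaluate f(x).
f(0.7919) = 4*0.7919^2 - 11*0.7919 - 14 = -20.2025
Step 2: Evaluate g(x).
g(0.7919) = 7*0.7919 - 2 = 3.5433
Step 3: Compute Lagrangian.
L = -20.2025 + 8*3.5433 = 8.1439


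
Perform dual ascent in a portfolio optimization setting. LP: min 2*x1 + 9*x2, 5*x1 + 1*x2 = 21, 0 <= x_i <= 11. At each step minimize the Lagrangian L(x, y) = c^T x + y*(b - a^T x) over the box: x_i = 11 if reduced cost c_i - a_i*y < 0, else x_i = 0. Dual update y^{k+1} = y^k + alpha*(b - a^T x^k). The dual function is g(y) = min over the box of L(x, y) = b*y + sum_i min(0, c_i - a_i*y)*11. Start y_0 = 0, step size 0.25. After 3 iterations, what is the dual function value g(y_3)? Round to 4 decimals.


Dual ascent for LP: min 2*x1 + 9*x2, 5*x1 + 1*x2 = 21, 0 <= x_i <= 11
Step 1: y^k = 0.0, reduced costs: (2.0, 9.0)
  x^k = (0.0, 0.0), subgradient = b - a^T x = 21.0
  y^{k+1} = 0.0 + 0.25*21.0 = 5.25
Step 2: y^k = 5.25, reduced costs: (-24.25, 3.75)
  x^k = (11.0, 0.0), subgradient = b - a^T x = -34.0
  y^{k+1} = 5.25 + 0.25*-34.0 = -3.25
Step 3: y^k = -3.25, reduced costs: (18.25, 12.25)
  x^k = (0.0, 0.0), subgradient = b - a^T x = 21.0
  y^{k+1} = -3.25 + 0.25*21.0 = 2.0
Dual objective at y_3 = 2.0: reduced costs (-8.0, 7.0), box minimizer x = (11.0, 0.0)
g(y_3) = b*y + (c1 - a1*y)*x1 + (c2 - a2*y)*x2 = 21*2.0 + (-8.0)*11.0 + 7.0*0.0 = 42.0 - 88.0 + 0.0 = -46.0


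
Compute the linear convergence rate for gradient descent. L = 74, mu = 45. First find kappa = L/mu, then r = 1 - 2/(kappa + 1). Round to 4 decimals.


Step 1: Compute the condition number.
kappa = L/mu = 74/45 = 1.6444
Step 2: Compute the convergence rate.
r = 1 - 2/(kappa + 1) = 1 - 2*mu/(L + mu) = (L - mu)/(L + mu) = 29/119 = 0.2437


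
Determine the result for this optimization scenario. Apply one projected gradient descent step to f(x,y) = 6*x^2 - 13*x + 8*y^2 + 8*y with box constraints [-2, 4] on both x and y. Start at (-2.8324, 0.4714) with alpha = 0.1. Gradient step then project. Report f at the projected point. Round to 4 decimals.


Step 1: Compute gradient at (-2.8324, 0.4714).
grad_x = 2*6*-2.8324 - 13 = -46.9888
grad_y = 2*8*0.4714 + 8 = 15.5424
Step 2: Gradient step.
x_raw = -2.8324 - 0.1*-46.9888 = 1.8665
y_raw = 0.4714 - 0.1*15.5424 = -1.0828
Step 3: Project onto [-2, 4].
x_proj = clip(1.8665) = 1.8665
y_proj = clip(-1.0828) = -1.0828
Step 4: Evaluate f.
f(1.8665, -1.0828) = -2.6441


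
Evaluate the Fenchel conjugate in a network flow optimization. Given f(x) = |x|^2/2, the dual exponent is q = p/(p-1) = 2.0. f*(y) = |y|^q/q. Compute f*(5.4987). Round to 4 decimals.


The conjugate exponent q satisfies 1/p + 1/q = 1.
p = 2, so q = 2/(2 - 1) = 2.0
|y|^q = 5.4987^2.0 = 30.2357
f*(5.4987) = 30.2357 / 2.0 = 15.1179


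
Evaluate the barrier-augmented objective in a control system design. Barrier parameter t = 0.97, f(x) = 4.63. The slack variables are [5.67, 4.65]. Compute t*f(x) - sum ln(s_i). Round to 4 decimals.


Step 1: Compute log-barrier.
ln values: [1.7352, 1.5369]
phi = -(1.7352 + 1.5369) = -3.2721
Step 2: Compute augmented objective.
t*f(x) = 0.97*4.63 = 4.4911
Total = 4.4911 - 3.2721 = 1.219


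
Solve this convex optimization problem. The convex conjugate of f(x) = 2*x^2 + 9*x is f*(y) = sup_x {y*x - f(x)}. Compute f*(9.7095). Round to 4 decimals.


f*(y) = sup_x {y*x - a*x^2 - b*x} = sup_x {(y-b)*x - a*x^2}
FOC: (y - b) - 2a*x = 0 => x* = (y - b)/(2a)
x* = (9.7095 - 9)/(2*2) = 0.1774
f*(9.7095) = (y-b)^2/(4a) = (9.7095 - 9)^2/(4*2)
= 0.5034/8 = 0.0629


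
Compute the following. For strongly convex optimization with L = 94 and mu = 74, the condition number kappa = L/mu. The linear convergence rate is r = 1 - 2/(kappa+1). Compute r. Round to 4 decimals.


Step 1: Compute the condition number.
kappa = L/mu = 94/74 = 1.2703
Step 2: Compute the convergence rate.
r = 1 - 2/(kappa + 1) = 1 - 2*mu/(L + mu) = (L - mu)/(L + mu) = 20/168 = 0.119


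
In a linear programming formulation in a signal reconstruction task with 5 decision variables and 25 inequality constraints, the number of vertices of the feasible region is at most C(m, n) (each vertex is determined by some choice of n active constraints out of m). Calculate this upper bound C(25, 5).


Each vertex corresponds to some choice of n active constraints out of m, so the number of vertices is at most C(m, n) = m! / (n!(m-n)!).
m = 25, n = 5
Numerator: 25 * 24 * 23 * 22 * 21
Denominator: 5! = 120
C(25, 5) = 53130


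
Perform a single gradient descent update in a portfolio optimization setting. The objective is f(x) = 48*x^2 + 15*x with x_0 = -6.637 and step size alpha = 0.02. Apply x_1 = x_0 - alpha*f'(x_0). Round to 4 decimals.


We compute the gradient at x_0 and apply the update.
f'(x) = 96*x + 15
f'(-6.637) = 96*-6.637 + 15 = -622.152
x_1 = -6.637 - 0.02*-622.152 = 5.806


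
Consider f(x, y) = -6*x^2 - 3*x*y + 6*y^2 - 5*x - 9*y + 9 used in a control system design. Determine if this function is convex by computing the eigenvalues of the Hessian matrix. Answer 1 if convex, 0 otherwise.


The Hessian of f(x,y) = -6*x^2 - 3*x*y + 6*y^2 - 5*x - 9*y + 9 is:
H = [[-12, -3], [-3, 12]]
Trace = -12 + 12 = 0
Determinant = -12*12 - (-3)^2 = -153
Discriminant = (0)^2 - 4*-153 = 612.0
Eigenvalues: lambda_1 = -12.3693, lambda_2 = 12.3693
The function is not convex.

0


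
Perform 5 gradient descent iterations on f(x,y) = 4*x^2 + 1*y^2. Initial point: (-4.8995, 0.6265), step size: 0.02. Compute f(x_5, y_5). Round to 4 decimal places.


Gradient descent on f(x,y) = 4*x^2 + 1*y^2.
Starting point: (-4.8995, 0.6265), alpha = 0.02
Step 1: grad_x = 2*4*-4.8995 = -39.196, grad_y = 2*1*0.6265 = 1.253
  x_1 = -4.8995 - 0.02*-39.196 = -4.1156
  y_1 = 0.6265 - 0.02*1.253 = 0.6014
Step 2: grad_x = 2*4*-4.1156 = -32.9246, grad_y = 2*1*0.6014 = 1.2029
  x_2 = -4.1156 - 0.02*-32.9246 = -3.4571
  y_2 = 0.6014 - 0.02*1.2029 = 0.5774
Step 3: grad_x = 2*4*-3.4571 = -27.6567, grad_y = 2*1*0.5774 = 1.1548
  x_3 = -3.4571 - 0.02*-27.6567 = -2.904
  y_3 = 0.5774 - 0.02*1.1548 = 0.5543
Step 4: grad_x = 2*4*-2.904 = -23.2316, grad_y = 2*1*0.5543 = 1.1086
  x_4 = -2.904 - 0.02*-23.2316 = -2.4393
  y_4 = 0.5543 - 0.02*1.1086 = 0.5321
Step 5: grad_x = 2*4*-2.4393 = -19.5146, grad_y = 2*1*0.5321 = 1.0642
  x_5 = -2.4393 - 0.02*-19.5146 = -2.049
  y_5 = 0.5321 - 0.02*1.0642 = 0.5108
f(-2.049, 0.5108) = 4*(-2.049)^2 + 1*0.5108^2 = 17.055


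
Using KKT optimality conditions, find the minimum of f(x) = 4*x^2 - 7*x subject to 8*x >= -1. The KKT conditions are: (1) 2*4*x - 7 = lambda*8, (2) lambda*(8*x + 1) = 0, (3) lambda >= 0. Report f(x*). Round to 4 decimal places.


Step 1: Try lambda = 0 (constraint inactive).
Stationarity: 2*4*x - 7 = 0
x* = 7/(2*4) = 0.875
Check constraint: 8*0.875 = 7.0 >= -1 -- satisfied.
Step 2: Compute optimal value.
f(x*) = 4*0.875^2 - 7*0.875 = -3.0625


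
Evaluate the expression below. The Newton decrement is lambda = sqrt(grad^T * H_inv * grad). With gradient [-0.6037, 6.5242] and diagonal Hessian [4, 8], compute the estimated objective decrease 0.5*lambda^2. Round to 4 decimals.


Step 1: H is diagonal, so H^(-1) * g = [-0.1509, 0.8155].
Step 2: g^T H^(-1) g = sum_i g_i^2 / H_ii
  = (-0.6037)^2/4 + (6.5242)^2/8
  = 0.0911 + 5.3206 = 5.4118
Step 3: Objective decrease = 0.5 * g^T H^(-1) g = 2.7059


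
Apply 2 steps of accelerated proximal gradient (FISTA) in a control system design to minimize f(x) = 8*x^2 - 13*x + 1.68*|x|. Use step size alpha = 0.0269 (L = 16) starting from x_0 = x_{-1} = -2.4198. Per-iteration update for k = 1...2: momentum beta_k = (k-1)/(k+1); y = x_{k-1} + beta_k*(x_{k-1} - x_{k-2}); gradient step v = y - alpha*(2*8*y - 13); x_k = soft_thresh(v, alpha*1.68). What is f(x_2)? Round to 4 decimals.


FISTA on f(x) = 8*x^2 - 13*x + 1.68*|x|
L = 16, alpha = 0.0269
Iteration 1: beta = 0.0, y = -2.4198 + 0.0*(-2.4198 + 2.4198) = -2.4198
  grad(y) = -51.7168, v = y - alpha*grad = -1.0286
  prox(v) = soft_thresh(-1.0286, 0.0452) = -0.9834
Iteration 2: beta = 0.3333, y = -0.9834 + 0.3333*(-0.9834 + 2.4198) = -0.5046
  grad(y) = -21.0742, v = y - alpha*grad = 0.0623
  prox(v) = soft_thresh(0.0623, 0.0452) = 0.0171
f(x_2) = 8*0.0171^2 - 13*0.0171 + 1.68*|0.0171| = -0.1909


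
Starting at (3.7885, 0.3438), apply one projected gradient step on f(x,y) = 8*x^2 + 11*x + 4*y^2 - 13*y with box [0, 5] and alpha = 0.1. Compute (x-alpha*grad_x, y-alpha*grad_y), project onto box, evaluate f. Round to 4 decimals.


Step 1: Compute gradient at (3.7885, 0.3438).
grad_x = 2*8*3.7885 + 11 = 71.616
grad_y = 2*4*0.3438 - 13 = -10.2496
Step 2: Gradient step.
x_raw = 3.7885 - 0.1*71.616 = -3.3731
y_raw = 0.3438 - 0.1*-10.2496 = 1.3688
Step 3: Project onto [0, 5].
x_proj = clip(-3.3731) = 0.0
y_proj = clip(1.3688) = 1.3688
Step 4: Evaluate f.
f(0.0, 1.3688) = -10.2999


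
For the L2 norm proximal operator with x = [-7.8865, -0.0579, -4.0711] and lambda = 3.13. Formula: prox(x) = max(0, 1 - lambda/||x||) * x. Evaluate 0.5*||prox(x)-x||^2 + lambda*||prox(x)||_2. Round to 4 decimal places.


Step 1: Compute ||x||.
||x|| = 8.8755
Step 2: Compute scaling factor.
scale = max(0, 1 - 3.13/8.8755) = 0.6473
Step 3: prox(x) = [-5.1053, -0.0375, -2.6354]
||prox(x)|| = 5.7455
Step 4: Proximal objective.
0.5*||prox-x||^2 = 4.8985
lambda*||prox|| = 17.9834
Total = 22.8818


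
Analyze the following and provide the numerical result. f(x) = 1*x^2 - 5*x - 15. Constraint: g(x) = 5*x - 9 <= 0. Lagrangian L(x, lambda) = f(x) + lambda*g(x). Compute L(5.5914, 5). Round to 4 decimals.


Step 1: Evaluate f(x).
f(5.5914) = 1*5.5914^2 - 5*5.5914 - 15 = -11.6932
Step 2: Evaluate g(x).
g(5.5914) = 5*5.5914 - 9 = 18.957
Step 3: Compute Lagrangian.
L = -11.6932 + 5*18.957 = 83.0918


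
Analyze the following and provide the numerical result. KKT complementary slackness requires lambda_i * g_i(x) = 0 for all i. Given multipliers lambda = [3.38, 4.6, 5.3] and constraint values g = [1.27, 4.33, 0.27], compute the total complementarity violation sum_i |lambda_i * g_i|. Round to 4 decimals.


KKT complementary slackness check:
lambda_1 * g_1 = 3.38 * 1.27 = 4.2926
lambda_2 * g_2 = 4.6 * 4.33 = 19.918
lambda_3 * g_3 = 5.3 * 0.27 = 1.431
Total violation = 4.2926 + 19.918 + 1.431 = 25.6416


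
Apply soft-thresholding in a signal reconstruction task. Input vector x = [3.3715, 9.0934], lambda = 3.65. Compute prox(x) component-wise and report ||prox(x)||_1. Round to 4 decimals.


Soft-thresholding with lambda = 3.65:
prox(3.3715) = sign(3.3715)*max(|3.3715| - 3.65, 0) = 0.0
prox(9.0934) = sign(9.0934)*max(|9.0934| - 3.65, 0) = 5.4434
prox(x) = [0.0, 5.4434]
||prox(x)||_1 = 0.0 + 5.4434 = 5.4434
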